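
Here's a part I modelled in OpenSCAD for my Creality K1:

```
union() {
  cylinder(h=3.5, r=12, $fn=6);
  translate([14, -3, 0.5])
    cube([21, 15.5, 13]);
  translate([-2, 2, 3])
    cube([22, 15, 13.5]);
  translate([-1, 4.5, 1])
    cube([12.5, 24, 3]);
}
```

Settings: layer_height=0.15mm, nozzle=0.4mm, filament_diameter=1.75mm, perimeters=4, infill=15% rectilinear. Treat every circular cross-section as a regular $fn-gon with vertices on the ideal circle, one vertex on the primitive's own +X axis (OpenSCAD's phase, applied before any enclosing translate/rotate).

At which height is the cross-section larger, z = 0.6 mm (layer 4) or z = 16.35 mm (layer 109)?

Layer 4 (z = 0.6): the r=12 cylinder gives a regular 6-gon of circumradius 12 (constant along its height) (area = (6/2)·12.000²·sin(360°/6) = 374.12 mm²); the cube at (14, -3) (footprint 21×15.5) is included at this height (area 325.50 mm²); the cube at (-2, 2) is not intersected at this z (z outside [3, 16.5]); the cube at (-1, 4.5) is not intersected at this z (z outside [1, 4]); Combining (union): the 2 present regions are separate (no shared area or edge), so areas and boundary lengths simply add and each stays a separate island — area = 699.62 mm². So its area = 699.62 mm². Layer 109 (z = 16.35): the cylinder does not reach this height (z outside [0, 3.5]); the cube at (14, -3) is not intersected at this z (z outside [0.5, 13.5]); the 22×15 cube at (-2, 2) contributes its full rectangle (area 330.00 mm²); the cube at (-1, 4.5) is absent (z outside [1, 4]); Merging all regions: only the 22×15 cube at (-2, 2) is present, so the union is just that shape — area = 330.00 mm². So its area = 330.00 mm². Layer 4 is larger (699.62 vs 330.00 mm²).

layer 4 (z = 0.6 mm)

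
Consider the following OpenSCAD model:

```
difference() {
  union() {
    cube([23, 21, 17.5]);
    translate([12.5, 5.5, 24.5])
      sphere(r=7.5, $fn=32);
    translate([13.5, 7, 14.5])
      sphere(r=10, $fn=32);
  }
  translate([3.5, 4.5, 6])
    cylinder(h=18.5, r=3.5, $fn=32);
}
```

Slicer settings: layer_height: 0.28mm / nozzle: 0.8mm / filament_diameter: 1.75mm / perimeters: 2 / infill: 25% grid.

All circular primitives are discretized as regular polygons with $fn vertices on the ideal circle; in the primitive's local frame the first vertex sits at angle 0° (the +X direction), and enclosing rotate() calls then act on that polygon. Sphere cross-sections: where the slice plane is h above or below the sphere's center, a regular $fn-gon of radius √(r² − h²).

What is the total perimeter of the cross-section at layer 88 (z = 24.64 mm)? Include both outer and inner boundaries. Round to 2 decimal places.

At z = 24.64 mm: the cube is absent (z outside [0, 17.5]); the r=7.5 sphere at (12.5, 5.5) slices to a regular 32-gon of circumradius 7.499 (√(r²−h²) with h=0.14 from center) (perimeter = 2·32·7.499·sin(180°/32) = 47.04 mm); the sphere at (13.5, 7) is not intersected at this z (|z−center|=10.140 > r=10); Merging all regions: only the r=7.5 sphere at (12.5, 5.5) is present, so the union is just that shape — boundary = 47.04 mm; the cylinder at (3.5, 4.5) is absent (z outside [6, 24.5]); Taking the first minus the rest: none of the subtracted shapes is present at this height, so that combined region is unchanged — boundary = 47.04 mm. Overall, the cross-section is a single solid region. Total boundary length (outer) = 47.04 mm.

47.04 mm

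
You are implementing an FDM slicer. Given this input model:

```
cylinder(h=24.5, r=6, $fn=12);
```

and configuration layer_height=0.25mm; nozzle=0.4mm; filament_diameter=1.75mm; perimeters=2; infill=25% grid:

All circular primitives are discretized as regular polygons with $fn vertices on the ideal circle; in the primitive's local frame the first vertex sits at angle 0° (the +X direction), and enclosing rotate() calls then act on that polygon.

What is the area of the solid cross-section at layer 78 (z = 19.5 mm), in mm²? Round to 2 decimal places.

108.00 mm²

At z = 19.5 mm: the cylinder: section is a regular 12-gon, circumradius r=6 (area = (12/2)·6.000²·sin(360°/12) = 108.00 mm²). Overall, the cross-section is a single solid region. Net area = 108.00 mm².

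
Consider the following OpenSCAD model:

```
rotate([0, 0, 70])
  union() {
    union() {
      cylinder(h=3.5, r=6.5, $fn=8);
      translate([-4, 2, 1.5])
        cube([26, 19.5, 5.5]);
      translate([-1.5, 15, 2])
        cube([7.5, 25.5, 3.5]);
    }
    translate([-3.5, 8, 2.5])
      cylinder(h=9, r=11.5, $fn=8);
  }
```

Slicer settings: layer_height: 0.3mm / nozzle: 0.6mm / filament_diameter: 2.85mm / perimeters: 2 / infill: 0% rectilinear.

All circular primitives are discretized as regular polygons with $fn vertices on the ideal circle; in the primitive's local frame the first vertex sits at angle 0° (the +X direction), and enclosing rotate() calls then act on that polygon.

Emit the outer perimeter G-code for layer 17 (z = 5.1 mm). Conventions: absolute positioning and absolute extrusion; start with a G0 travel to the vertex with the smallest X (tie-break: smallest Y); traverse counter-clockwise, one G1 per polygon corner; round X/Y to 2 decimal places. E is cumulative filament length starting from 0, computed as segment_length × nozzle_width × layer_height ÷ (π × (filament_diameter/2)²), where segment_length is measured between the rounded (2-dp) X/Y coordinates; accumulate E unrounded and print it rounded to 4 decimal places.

G0 X-38.57 Y12.44 Z5.10
G1 X-20.72 Y5.94 E0.5360
G1 X-21.57 Y3.59 E0.6065
G1 X-19.50 Y2.84 E0.6686
G1 X-19.14 Y-5.41 E0.9016
G1 X-12.65 Y-11.36 E1.1501
G1 X-3.85 Y-10.98 E1.3986
G1 X2.09 Y-4.49 E1.6468
G1 X1.71 Y4.31 E1.8954
G1 X0.01 Y5.87 E1.9605
G1 X5.65 Y21.36 E2.4256
G1 X-12.68 Y28.03 E2.9760
G1 X-18.15 Y12.99 E3.4275
G1 X-36.01 Y19.49 E3.9638
G1 X-38.57 Y12.44 E4.1754

At z = 5.1 mm: the cylinder is not intersected at this z (z outside [0, 3.5]); the cube at (-4, 2) (footprint 26×19.5) is included at this height; the cube at (-1.5, 15) is present — its section is the full 7.5×25.5 rectangle; Taking the union: the regions partially overlap (shared area 48.75 mm²), so overlapping operands fuse into one piece — 1 connected region; the r=11.5 cylinder at (-3.5, 8) gives a regular 8-gon of circumradius 11.5 (constant along its height); Combining (union): the regions partially overlap (shared area 163.76 mm²), so overlapping operands fuse into one piece — 1 connected region; (rotated 70° about Z; rotation is an isometry so areas/perimeters/island counts are preserved). The outline is a single polygon with 14 vertices. Extrusion per mm of travel: 0.6 × 0.3 / (π × 1.425²) = 0.028216. Accumulating E over each segment gives final E = 4.1754.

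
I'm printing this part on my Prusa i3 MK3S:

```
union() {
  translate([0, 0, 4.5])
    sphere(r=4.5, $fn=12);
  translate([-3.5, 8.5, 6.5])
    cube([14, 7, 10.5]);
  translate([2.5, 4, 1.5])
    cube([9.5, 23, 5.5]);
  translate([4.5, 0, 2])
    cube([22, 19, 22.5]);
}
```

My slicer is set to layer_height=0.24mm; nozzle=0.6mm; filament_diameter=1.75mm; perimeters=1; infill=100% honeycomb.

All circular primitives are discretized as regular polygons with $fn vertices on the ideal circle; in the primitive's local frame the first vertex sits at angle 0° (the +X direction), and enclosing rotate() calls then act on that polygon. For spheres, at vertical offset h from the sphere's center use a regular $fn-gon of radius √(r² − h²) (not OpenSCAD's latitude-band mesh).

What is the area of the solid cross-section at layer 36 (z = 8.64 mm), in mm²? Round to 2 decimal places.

483.33 mm²

At z = 8.64 mm: the r=4.5 sphere slices to a regular 12-gon of circumradius 1.764 (√(r²−h²) with h=4.14 from center) (area = (12/2)·1.764²·sin(360°/12) = 9.33 mm²); the 14×7 cube at (-3.5, 8.5) contributes its full rectangle (area 98.00 mm²); the cube at (2.5, 4) does not reach this height (z outside [1.5, 7]); the cube at (4.5, 0) is present — its section is the full 22×19 rectangle (area 418.00 mm²); Taking the union: the regions partially overlap — summed areas 525.33 mm² minus the doubly-counted overlap 42.00 mm² gives 483.33 mm² — area = 483.33 mm². Overall, the cross-section has 2 separate islands. Net area = 483.33 mm².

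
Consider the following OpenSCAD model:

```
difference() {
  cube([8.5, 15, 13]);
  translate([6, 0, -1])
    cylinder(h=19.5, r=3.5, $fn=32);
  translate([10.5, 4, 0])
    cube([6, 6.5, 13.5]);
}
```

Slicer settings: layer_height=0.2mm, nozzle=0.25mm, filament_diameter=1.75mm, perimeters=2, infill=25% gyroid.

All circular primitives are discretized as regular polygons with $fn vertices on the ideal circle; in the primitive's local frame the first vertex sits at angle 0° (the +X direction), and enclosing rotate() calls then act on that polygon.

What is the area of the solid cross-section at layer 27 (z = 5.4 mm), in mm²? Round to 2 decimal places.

At z = 5.4 mm: the cube (footprint 8.5×15) is included at this height (area 127.50 mm²); the cylinder at (6, 0): section is a regular 32-gon, circumradius r=3.5 (area = (32/2)·3.500²·sin(360°/32) = 38.24 mm²); the cube at (10.5, 4) is present — its section is the full 6×6.5 rectangle (area 39.00 mm²); After the difference (first − rest): starting from the 8.5×15 cube (127.50 mm²), the r=3.5 cylinder at (6, 0) partially overlaps it — only the 17.46 mm² overlap (of its 38.24 mm²) is removed, clipping the outline; the 6×6.5 cube at (10.5, 4) misses the remaining region (no effect) — area = 110.04 mm². Overall, the cross-section is a single solid region. Net area = 110.04 mm².

110.04 mm²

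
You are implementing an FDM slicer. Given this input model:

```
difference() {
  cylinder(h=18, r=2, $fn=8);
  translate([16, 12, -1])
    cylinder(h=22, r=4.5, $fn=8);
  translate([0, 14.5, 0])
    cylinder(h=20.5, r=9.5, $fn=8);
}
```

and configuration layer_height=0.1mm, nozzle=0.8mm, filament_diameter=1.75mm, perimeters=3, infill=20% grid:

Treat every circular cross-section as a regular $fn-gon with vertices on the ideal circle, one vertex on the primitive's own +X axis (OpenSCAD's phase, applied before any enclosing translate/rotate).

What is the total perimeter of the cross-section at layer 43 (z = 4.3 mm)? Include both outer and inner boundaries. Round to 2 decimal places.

At z = 4.3 mm: the cylinder: section is a regular 8-gon, circumradius r=2 (perimeter = 2·8·2.000·sin(180°/8) = 12.25 mm); the cylinder at (16, 12): section is a regular 8-gon, circumradius r=4.5 (perimeter = 2·8·4.500·sin(180°/8) = 27.55 mm); the r=9.5 cylinder at (0, 14.5) gives a regular 8-gon of circumradius 9.5 (constant along its height) (perimeter = 2·8·9.500·sin(180°/8) = 58.17 mm); After the difference (first − rest): starting from the r=2 cylinder, the r=4.5 cylinder at (16, 12) misses the remaining region (no effect); the r=9.5 cylinder at (0, 14.5) misses the remaining region (no effect) — boundary = 12.25 mm. Overall, the cross-section is a single solid region. Total boundary length (outer) = 12.25 mm.

12.25 mm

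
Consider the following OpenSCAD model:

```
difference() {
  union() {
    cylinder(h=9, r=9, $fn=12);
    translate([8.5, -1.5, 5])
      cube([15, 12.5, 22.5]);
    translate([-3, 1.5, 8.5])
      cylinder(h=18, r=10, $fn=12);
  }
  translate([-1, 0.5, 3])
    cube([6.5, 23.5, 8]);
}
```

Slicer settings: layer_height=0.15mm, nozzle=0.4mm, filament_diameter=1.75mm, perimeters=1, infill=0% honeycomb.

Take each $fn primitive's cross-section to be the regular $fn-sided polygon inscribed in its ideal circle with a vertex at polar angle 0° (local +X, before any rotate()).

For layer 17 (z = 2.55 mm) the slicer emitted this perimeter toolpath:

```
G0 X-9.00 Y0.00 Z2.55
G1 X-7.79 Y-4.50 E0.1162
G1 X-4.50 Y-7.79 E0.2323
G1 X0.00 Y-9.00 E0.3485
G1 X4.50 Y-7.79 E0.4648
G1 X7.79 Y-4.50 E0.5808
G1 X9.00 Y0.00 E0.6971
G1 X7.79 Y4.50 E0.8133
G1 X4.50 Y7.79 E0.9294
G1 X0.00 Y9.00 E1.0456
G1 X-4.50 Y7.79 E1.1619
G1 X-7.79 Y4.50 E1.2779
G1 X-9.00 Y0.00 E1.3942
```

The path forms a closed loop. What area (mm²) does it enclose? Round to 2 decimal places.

242.87 mm²

Apply the shoelace formula to the sequence of (X, Y) vertices; enclosed area = 242.87 mm².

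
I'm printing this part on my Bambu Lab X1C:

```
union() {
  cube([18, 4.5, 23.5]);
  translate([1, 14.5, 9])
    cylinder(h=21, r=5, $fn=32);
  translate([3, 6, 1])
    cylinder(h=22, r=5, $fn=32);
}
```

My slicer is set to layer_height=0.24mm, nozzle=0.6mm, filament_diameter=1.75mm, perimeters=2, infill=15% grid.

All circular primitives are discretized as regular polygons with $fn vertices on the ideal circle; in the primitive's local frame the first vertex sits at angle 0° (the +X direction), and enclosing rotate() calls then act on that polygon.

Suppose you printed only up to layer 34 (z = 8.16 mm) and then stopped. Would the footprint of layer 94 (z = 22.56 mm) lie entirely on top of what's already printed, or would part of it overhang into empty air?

part overhangs

Compare the two slices. At z = 8.16: the cube (footprint 18×4.5) is included at this height (area 81.00 mm²); the cylinder at (1, 14.5) is not intersected at this z (z outside [9, 30]); the r=5 cylinder at (3, 6) gives a regular 32-gon of circumradius 5 (constant along its height) (area = (32/2)·5.000²·sin(360°/32) = 78.04 mm²); Taking the union: the regions partially overlap — summed areas 159.04 mm² minus the doubly-counted overlap 21.64 mm² gives 137.39 mm² — area = 137.39 mm². At z = 22.56: the cube is present — its section is the full 18×4.5 rectangle (area 81.00 mm²); the r=5 cylinder at (1, 14.5) gives a regular 32-gon of circumradius 5 (constant along its height) (area = (32/2)·5.000²·sin(360°/32) = 78.04 mm²); the r=5 cylinder at (3, 6) gives a regular 32-gon of circumradius 5 (constant along its height) (area = (32/2)·5.000²·sin(360°/32) = 78.04 mm²); Merging all regions: the regions partially overlap — summed areas 237.07 mm² minus the doubly-counted overlap 25.65 mm² gives 211.42 mm² — area = 211.42 mm². Checking containment: at z = 22.56 the cross-section extends beyond the z = 8.16 cross-section by about 74.03 mm².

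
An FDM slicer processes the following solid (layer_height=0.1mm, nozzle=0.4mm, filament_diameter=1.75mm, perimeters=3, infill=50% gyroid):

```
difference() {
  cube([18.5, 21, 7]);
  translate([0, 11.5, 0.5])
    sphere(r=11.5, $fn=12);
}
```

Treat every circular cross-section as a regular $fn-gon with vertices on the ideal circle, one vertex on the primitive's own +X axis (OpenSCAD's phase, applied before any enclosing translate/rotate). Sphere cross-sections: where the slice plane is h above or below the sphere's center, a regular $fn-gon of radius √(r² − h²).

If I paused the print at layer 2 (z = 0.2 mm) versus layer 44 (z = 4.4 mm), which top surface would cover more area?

layer 44 (z = 4.4 mm)

Layer 2 (z = 0.2): the cube (footprint 18.5×21) is included at this height (area 388.50 mm²); the r=11.5 sphere at (0, 11.5) contributes a regular 12-gon of circumradius √(11.5²−0.3²) = 11.496 (area = (12/2)·11.496²·sin(360°/12) = 396.48 mm²); Subtracting the remaining from the first: starting from the 18.5×21 cube (388.50 mm²), the r=11.5 sphere at (0, 11.5) partially overlaps it — only the 191.09 mm² overlap (of its 396.48 mm²) is removed, clipping the outline — area = 197.41 mm². So its area = 197.41 mm². Layer 44 (z = 4.4): the cube is present — its section is the full 18.5×21 rectangle (area 388.50 mm²); the r=11.5 sphere at (0, 11.5) slices to a regular 12-gon of circumradius 10.819 (√(r²−h²) with h=3.9 from center) (area = (12/2)·10.819²·sin(360°/12) = 351.12 mm²); Subtracting the remaining from the first: starting from the 18.5×21 cube (388.50 mm²), the r=11.5 sphere at (0, 11.5) partially overlaps it — only the 172.32 mm² overlap (of its 351.12 mm²) is removed, clipping the outline — area = 216.18 mm². So its area = 216.18 mm². Layer 44 is larger (216.18 vs 197.41 mm²).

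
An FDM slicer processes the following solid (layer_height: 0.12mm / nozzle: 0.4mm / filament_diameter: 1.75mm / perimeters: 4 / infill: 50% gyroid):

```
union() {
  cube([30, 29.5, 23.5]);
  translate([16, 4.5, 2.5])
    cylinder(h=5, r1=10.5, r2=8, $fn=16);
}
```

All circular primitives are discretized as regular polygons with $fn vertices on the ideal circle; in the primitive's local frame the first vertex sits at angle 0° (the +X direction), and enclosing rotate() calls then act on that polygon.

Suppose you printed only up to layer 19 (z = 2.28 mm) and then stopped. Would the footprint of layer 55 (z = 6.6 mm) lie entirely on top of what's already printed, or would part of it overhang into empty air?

part overhangs

Compare the two slices. At z = 2.28: the 30×29.5 cube contributes its full rectangle (area 885.00 mm²); the cone at (16, 4.5) does not reach this height (z outside [2.5, 7.5]); Combining (union): only the 30×29.5 cube is present, so the union is just that shape — area = 885.00 mm². At z = 6.6: the cube (footprint 30×29.5) is included at this height (area 885.00 mm²); the cone at (16, 4.5): at t=0.820 of its height the radius interpolates to r₁+(r₂−r₁)t = 8.450, giving a regular 16-gon of that circumradius (area = (16/2)·8.450²·sin(360°/16) = 218.60 mm²); Taking the union: the regions partially overlap — summed areas 1103.60 mm² minus the doubly-counted overlap 180.57 mm² gives 923.03 mm² — area = 923.03 mm². Checking containment: at z = 6.6 the cross-section extends beyond the z = 2.28 cross-section by about 38.03 mm².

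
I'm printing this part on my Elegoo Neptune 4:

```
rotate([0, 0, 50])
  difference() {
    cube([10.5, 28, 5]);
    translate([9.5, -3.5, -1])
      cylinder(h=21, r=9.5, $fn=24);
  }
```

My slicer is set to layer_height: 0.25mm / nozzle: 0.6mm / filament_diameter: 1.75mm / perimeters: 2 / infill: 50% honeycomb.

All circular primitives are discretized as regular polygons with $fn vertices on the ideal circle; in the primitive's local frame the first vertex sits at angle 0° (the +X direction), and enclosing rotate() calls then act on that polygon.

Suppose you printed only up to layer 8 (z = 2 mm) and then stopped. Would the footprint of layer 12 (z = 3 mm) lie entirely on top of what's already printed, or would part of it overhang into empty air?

Compare the two slices. At z = 2: the 10.5×28 cube contributes its full rectangle (area 294.00 mm²); the r=9.5 cylinder at (9.5, -3.5) gives a regular 24-gon of circumradius 9.5 (constant along its height) (area = (24/2)·9.500²·sin(360°/24) = 280.30 mm²); Subtracting the remaining from the first: starting from the 10.5×28 cube (294.00 mm²), the r=9.5 cylinder at (9.5, -3.5) partially overlaps it — only the 43.72 mm² overlap (of its 280.30 mm²) is removed, clipping the outline — area = 250.28 mm²; (whole slice rotated 50° about Z — lengths, areas and connectivity unchanged). At z = 3: the cube is present — its section is the full 10.5×28 rectangle (area 294.00 mm²); the r=9.5 cylinder at (9.5, -3.5) contributes a regular 24-gon of circumradius 9.5 (area = (24/2)·9.500²·sin(360°/24) = 280.30 mm²); After the difference (first − rest): starting from the 10.5×28 cube (294.00 mm²), the r=9.5 cylinder at (9.5, -3.5) partially overlaps it — only the 43.72 mm² overlap (of its 280.30 mm²) is removed, clipping the outline — area = 250.28 mm²; (whole slice rotated 50° about Z — lengths, areas and connectivity unchanged). Checking containment: the cross-section at z = 3 is a subset of the cross-section at z = 2.

entirely on top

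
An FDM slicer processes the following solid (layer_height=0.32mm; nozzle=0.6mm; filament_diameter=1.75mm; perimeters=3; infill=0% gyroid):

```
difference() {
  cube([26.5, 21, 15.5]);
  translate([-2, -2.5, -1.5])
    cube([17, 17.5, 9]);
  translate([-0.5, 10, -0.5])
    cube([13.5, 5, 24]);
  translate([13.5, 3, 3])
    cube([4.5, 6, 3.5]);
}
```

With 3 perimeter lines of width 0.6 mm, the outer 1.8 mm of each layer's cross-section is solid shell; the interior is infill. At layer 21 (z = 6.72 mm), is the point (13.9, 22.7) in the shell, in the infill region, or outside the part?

outside

At z = 6.72 mm: the 26.5×21 cube contributes its full rectangle; the cube at (-2, -2.5) (footprint 17×17.5) is included at this height; the cube at (-0.5, 10) (footprint 13.5×5) is included at this height; the cube at (13.5, 3) does not reach this height (z outside [3, 6.5]); Subtracting the remaining from the first: starting from the 26.5×21 cube, the 17×17.5 cube at (-2, -2.5) partially overlaps it — only the 225.00 mm² overlap (of its 297.50 mm²) is removed, clipping the outline; the 13.5×5 cube at (-0.5, 10) misses the remaining region (no effect) — 1 connected region. Overall, the cross-section is a single solid region. The nearest boundary edge runs (0.00, 21.00)→(26.50, 21.00); distance from the point to it = 1.70 mm. The point is not inside any of the regions above, so it lies outside the cross-section (1.70 mm from the nearest boundary).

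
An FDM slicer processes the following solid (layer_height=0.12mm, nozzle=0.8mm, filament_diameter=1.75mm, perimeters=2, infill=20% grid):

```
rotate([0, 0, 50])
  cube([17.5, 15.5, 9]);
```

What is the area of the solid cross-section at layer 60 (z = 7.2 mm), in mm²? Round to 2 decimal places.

At z = 7.2 mm: the 17.5×15.5 cube contributes its full rectangle (area 271.25 mm²); (whole slice rotated 50° about Z — lengths, areas and connectivity unchanged). Overall, the cross-section is a single solid region. Net area = 271.25 mm².

271.25 mm²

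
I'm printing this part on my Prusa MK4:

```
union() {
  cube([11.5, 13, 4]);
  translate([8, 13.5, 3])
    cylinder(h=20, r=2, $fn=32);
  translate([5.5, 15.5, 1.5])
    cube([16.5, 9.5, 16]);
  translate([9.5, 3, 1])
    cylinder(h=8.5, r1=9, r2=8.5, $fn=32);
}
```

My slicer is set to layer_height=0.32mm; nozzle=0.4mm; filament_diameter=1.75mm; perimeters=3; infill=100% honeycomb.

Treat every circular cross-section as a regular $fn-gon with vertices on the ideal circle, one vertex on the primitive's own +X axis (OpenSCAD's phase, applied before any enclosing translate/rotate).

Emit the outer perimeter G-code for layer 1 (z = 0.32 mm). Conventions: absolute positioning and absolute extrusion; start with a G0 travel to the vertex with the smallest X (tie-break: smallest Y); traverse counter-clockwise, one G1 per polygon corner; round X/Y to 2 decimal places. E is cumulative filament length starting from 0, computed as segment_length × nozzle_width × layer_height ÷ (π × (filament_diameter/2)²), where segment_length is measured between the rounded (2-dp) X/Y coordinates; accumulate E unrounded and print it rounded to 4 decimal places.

At z = 0.32 mm: the cube (footprint 11.5×13) is included at this height; the cylinder at (8, 13.5) does not reach this height (z outside [3, 23]); the cube at (5.5, 15.5) is absent (z outside [1.5, 17.5]); the cone at (9.5, 3) is absent (z outside [1, 9.5]); Combining (union): only the 11.5×13 cube is present, so the union is just that shape — 1 connected region. The outline is a single polygon with 4 vertices. Extrusion per mm of travel: 0.4 × 0.32 / (π × 0.875²) = 0.053216. Accumulating E over each segment gives final E = 2.6076.

G0 X0.00 Y0.00 Z0.32
G1 X11.50 Y0.00 E0.6120
G1 X11.50 Y13.00 E1.3038
G1 X0.00 Y13.00 E1.9158
G1 X0.00 Y0.00 E2.6076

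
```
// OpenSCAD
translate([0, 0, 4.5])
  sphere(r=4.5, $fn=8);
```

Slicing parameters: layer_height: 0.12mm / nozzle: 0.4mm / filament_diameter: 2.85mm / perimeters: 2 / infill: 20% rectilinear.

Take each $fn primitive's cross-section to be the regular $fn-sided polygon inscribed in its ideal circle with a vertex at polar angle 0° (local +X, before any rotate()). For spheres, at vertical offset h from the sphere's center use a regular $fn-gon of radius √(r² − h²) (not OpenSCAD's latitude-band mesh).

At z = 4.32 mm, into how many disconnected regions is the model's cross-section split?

At z = 4.32 mm: the r=4.5 sphere contributes a regular 8-gon of circumradius √(4.5²−0.18²) = 4.496. The result has 1 disconnected region.

1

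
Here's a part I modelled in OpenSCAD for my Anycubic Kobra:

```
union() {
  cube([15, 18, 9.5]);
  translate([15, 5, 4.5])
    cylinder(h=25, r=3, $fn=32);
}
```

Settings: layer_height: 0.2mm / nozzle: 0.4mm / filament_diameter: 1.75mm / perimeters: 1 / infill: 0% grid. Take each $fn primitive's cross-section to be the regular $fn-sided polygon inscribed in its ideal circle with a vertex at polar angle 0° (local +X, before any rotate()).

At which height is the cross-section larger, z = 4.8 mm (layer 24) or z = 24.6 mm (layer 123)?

Layer 24 (z = 4.8): the cube is present — its section is the full 15×18 rectangle (area 270.00 mm²); the r=3 cylinder at (15, 5) contributes a regular 32-gon of circumradius 3 (area = (32/2)·3.000²·sin(360°/32) = 28.09 mm²); Merging all regions: the regions partially overlap — summed areas 298.09 mm² minus the doubly-counted overlap 14.05 mm² gives 284.05 mm² — area = 284.05 mm². So its area = 284.05 mm². Layer 123 (z = 24.6): the cube is not intersected at this z (z outside [0, 9.5]); the r=3 cylinder at (15, 5) gives a regular 32-gon of circumradius 3 (constant along its height) (area = (32/2)·3.000²·sin(360°/32) = 28.09 mm²); Merging all regions: only the r=3 cylinder at (15, 5) is present, so the union is just that shape — area = 28.09 mm². So its area = 28.09 mm². Layer 24 is larger (284.05 vs 28.09 mm²).

layer 24 (z = 4.8 mm)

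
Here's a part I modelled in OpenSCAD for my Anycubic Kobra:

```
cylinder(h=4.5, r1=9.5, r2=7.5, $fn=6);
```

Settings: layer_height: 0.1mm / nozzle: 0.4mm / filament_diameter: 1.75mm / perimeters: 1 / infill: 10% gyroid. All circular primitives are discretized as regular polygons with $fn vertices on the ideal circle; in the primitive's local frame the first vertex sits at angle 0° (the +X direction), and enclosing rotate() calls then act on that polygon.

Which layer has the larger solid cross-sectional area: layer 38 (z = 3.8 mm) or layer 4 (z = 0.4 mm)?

layer 4 (z = 0.4 mm)

Layer 38 (z = 3.8): the cone (r1=9.5→r2=7.5) has section circumradius 7.811 here — a regular 6-gon (area = (6/2)·7.811²·sin(360°/6) = 158.52 mm²). So its area = 158.52 mm². Layer 4 (z = 0.4): the cone (r1=9.5→r2=7.5) has section circumradius 9.322 here — a regular 6-gon (area = (6/2)·9.322²·sin(360°/6) = 225.78 mm²). So its area = 225.78 mm². Layer 4 is larger (225.78 vs 158.52 mm²).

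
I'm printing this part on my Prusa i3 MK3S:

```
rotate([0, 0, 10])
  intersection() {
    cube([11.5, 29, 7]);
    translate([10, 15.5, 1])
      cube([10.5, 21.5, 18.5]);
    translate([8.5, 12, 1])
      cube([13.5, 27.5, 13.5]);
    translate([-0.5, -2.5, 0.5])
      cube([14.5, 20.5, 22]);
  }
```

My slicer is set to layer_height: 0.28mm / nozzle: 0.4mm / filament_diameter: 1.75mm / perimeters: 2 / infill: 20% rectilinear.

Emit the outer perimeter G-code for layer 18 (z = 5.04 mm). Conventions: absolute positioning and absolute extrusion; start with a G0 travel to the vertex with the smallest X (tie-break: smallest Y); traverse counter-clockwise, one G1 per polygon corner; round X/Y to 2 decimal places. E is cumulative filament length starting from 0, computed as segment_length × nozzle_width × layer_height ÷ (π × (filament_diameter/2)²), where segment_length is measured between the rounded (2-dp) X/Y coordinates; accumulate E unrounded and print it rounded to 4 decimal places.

G0 X6.72 Y19.46 Z5.04
G1 X7.16 Y17.00 E0.1164
G1 X8.63 Y17.26 E0.1859
G1 X8.20 Y19.72 E0.3022
G1 X6.72 Y19.46 E0.3721

At z = 5.04 mm: the cube (footprint 11.5×29) is included at this height; the cube at (10, 15.5) (footprint 10.5×21.5) is included at this height; the 13.5×27.5 cube at (8.5, 12) contributes its full rectangle; the 14.5×20.5 cube at (-0.5, -2.5) contributes its full rectangle; Taking the intersection: the 10.5×21.5 cube at (10, 15.5) partially overlaps the 11.5×29 cube; clipping to the common part keeps 20.25 mm²; the running intersection lies inside the 13.5×27.5 cube at (8.5, 12), so it is kept whole; the 14.5×20.5 cube at (-0.5, -2.5) partially overlaps the running intersection; clipping to the common part keeps 3.75 mm² — 1 connected region; (rotated 10° about Z; rotation is an isometry so areas/perimeters/island counts are preserved). The outline is a single polygon with 4 vertices. Extrusion per mm of travel: 0.4 × 0.28 / (π × 0.875²) = 0.046564. Accumulating E over each segment gives final E = 0.3721.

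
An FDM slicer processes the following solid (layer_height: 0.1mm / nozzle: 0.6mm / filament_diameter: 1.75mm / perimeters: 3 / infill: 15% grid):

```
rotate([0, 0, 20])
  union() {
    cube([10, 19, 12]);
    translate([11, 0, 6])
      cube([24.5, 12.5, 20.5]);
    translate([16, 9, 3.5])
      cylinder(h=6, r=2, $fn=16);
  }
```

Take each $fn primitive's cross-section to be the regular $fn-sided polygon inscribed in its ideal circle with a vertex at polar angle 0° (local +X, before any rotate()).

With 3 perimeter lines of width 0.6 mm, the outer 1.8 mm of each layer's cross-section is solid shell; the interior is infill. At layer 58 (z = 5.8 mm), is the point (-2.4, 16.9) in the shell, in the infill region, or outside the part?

At z = 5.8 mm: the cube (footprint 10×19) is included at this height; the cube at (11, 0) is not intersected at this z (z outside [6, 26.5]); the r=2 cylinder at (16, 9) contributes a regular 16-gon of circumradius 2; Merging all regions: the 2 present regions are separate (no shared area or edge), so areas and boundary lengths simply add and each stays a separate island — 2 connected regions; (rotated 20° about Z; rotation is an isometry so areas/perimeters/island counts are preserved). Overall, the cross-section has 2 separate islands. Undo the 20° rotation: the query point maps to (3.525, 16.702) in the un-rotated model frame. The nearest boundary edge runs (0.00, 19.00)→(10.00, 19.00); distance from the point to it = 2.30 mm. (Shell/infill is judged within the island containing the point — the largest one.) The point is inside the cross-section and 2.30 mm from the nearest boundary — more than the 1.8 mm shell width (3 × 0.6), so it's in the infill interior.

infill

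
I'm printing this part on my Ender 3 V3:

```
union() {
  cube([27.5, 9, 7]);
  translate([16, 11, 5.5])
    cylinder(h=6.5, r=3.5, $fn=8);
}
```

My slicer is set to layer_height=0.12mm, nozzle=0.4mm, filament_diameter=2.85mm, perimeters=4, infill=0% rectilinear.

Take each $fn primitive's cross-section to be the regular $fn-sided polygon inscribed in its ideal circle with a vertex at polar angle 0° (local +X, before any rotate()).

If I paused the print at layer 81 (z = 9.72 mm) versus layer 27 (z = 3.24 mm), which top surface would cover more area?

layer 27 (z = 3.24 mm)

Layer 81 (z = 9.72): the cube is absent (z outside [0, 7]); the r=3.5 cylinder at (16, 11) contributes a regular 8-gon of circumradius 3.5 (area = (8/2)·3.500²·sin(360°/8) = 34.65 mm²); Merging all regions: only the r=3.5 cylinder at (16, 11) is present, so the union is just that shape — area = 34.65 mm². So its area = 34.65 mm². Layer 27 (z = 3.24): the cube (footprint 27.5×9) is included at this height (area 247.50 mm²); the cylinder at (16, 11) is not intersected at this z (z outside [5.5, 12]); Taking the union: only the 27.5×9 cube is present, so the union is just that shape — area = 247.50 mm². So its area = 247.50 mm². Layer 27 is larger (247.50 vs 34.65 mm²).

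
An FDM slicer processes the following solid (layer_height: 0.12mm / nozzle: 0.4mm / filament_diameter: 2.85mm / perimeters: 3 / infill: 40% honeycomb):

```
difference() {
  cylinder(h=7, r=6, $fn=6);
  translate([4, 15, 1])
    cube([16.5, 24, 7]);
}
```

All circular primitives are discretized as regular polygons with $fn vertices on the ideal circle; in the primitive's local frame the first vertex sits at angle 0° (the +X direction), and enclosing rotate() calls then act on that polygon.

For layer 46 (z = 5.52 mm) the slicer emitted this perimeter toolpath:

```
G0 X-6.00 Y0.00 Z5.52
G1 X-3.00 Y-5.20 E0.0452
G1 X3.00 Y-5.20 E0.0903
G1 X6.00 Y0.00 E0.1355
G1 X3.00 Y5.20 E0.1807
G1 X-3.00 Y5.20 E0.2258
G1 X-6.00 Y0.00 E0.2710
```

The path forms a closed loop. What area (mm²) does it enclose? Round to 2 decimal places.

Apply the shoelace formula to the sequence of (X, Y) vertices; enclosed area = 93.60 mm².

93.60 mm²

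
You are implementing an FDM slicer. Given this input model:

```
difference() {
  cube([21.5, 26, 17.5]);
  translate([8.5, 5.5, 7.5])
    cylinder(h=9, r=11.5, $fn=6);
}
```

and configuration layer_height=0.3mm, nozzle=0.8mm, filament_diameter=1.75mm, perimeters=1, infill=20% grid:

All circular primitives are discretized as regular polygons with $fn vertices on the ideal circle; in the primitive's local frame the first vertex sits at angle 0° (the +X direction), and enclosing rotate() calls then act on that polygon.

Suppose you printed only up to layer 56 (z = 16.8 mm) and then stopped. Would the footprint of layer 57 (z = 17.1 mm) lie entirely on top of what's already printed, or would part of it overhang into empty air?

Compare the two slices. At z = 16.8: the cube is present — its section is the full 21.5×26 rectangle (area 559.00 mm²); the cylinder at (8.5, 5.5) is absent (z outside [7.5, 16.5]); After the difference (first − rest): none of the subtracted shapes is present at this height, so the 21.5×26 cube is unchanged — area = 559.00 mm². At z = 17.1: the 21.5×26 cube contributes its full rectangle (area 559.00 mm²); the cylinder at (8.5, 5.5) does not reach this height (z outside [7.5, 16.5]); Subtracting the remaining from the first: none of the subtracted shapes is present at this height, so the 21.5×26 cube is unchanged — area = 559.00 mm². Checking containment: the cross-section at z = 17.1 is a subset of the cross-section at z = 16.8.

entirely on top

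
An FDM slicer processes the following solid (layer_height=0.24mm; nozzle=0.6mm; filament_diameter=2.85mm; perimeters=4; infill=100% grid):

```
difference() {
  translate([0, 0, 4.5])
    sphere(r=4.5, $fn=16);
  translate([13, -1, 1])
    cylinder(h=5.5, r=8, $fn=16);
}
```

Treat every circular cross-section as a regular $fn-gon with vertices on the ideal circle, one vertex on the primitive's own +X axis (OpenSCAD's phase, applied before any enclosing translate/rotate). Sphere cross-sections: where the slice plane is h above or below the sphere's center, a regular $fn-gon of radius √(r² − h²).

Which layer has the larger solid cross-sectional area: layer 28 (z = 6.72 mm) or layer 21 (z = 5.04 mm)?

Layer 28 (z = 6.72): the sphere: section is a regular 16-gon, circumradius = √(r²−h²) = √(4.5²−2.22²) = 3.914 (area = (16/2)·3.914²·sin(360°/16) = 46.91 mm²); the cylinder at (13, -1) is not intersected at this z (z outside [1, 6.5]); After the difference (first − rest): none of the subtracted shapes is present at this height, so the r=4.5 sphere is unchanged — area = 46.91 mm². So its area = 46.91 mm². Layer 21 (z = 5.04): the r=4.5 sphere slices to a regular 16-gon of circumradius 4.467 (√(r²−h²) with h=0.54 from center) (area = (16/2)·4.467²·sin(360°/16) = 61.10 mm²); the r=8 cylinder at (13, -1) contributes a regular 16-gon of circumradius 8 (area = (16/2)·8.000²·sin(360°/16) = 195.93 mm²); After the difference (first − rest): starting from the r=4.5 sphere (61.10 mm²), the r=8 cylinder at (13, -1) misses the remaining region (no effect) — area = 61.10 mm². So its area = 61.10 mm². Layer 21 is larger (61.10 vs 46.91 mm²).

layer 21 (z = 5.04 mm)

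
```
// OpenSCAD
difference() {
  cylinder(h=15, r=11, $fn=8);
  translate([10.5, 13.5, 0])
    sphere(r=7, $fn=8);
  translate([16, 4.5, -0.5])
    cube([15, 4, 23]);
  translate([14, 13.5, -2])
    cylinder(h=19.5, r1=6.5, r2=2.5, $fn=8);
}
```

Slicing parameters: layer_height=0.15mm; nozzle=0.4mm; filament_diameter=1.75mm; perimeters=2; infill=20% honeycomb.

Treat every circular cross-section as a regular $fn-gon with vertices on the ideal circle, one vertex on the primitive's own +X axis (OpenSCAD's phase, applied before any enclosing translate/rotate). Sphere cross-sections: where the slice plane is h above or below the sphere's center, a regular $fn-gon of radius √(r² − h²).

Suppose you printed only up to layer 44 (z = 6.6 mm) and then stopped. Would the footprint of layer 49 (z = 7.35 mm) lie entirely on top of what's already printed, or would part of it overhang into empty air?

entirely on top

Compare the two slices. At z = 6.6: the r=11 cylinder gives a regular 8-gon of circumradius 11 (constant along its height) (area = (8/2)·11.000²·sin(360°/8) = 342.24 mm²); the sphere at (10.5, 13.5): section is a regular 8-gon, circumradius = √(r²−h²) = √(7²−6.6²) = 2.332 (area = (8/2)·2.332²·sin(360°/8) = 15.39 mm²); the 15×4 cube at (16, 4.5) contributes its full rectangle (area 60.00 mm²); the cone at (14, 13.5) contributes a regular 8-gon of circumradius 4.736 (interpolated between r1=6.5 and r2=2.5 at t=0.441) (area = (8/2)·4.736²·sin(360°/8) = 63.44 mm²); Taking the first minus the rest: starting from the r=11 cylinder (342.24 mm²), the r=7 sphere at (10.5, 13.5) misses the remaining region (no effect); the 15×4 cube at (16, 4.5) misses the remaining region (no effect); the cone at (14, 13.5) misses the remaining region (no effect) — area = 342.24 mm². At z = 7.35: the r=11 cylinder gives a regular 8-gon of circumradius 11 (constant along its height) (area = (8/2)·11.000²·sin(360°/8) = 342.24 mm²); the sphere at (10.5, 13.5) is not intersected at this z (|z−center|=7.350 > r=7); the 15×4 cube at (16, 4.5) contributes its full rectangle (area 60.00 mm²); the cone at (14, 13.5) contributes a regular 8-gon of circumradius 4.582 (interpolated between r1=6.5 and r2=2.5 at t=0.479) (area = (8/2)·4.582²·sin(360°/8) = 59.38 mm²); After the difference (first − rest): starting from the r=11 cylinder (342.24 mm²), the 15×4 cube at (16, 4.5) misses the remaining region (no effect); the cone at (14, 13.5) misses the remaining region (no effect) — area = 342.24 mm². Checking containment: the cross-section at z = 7.35 is a subset of the cross-section at z = 6.6.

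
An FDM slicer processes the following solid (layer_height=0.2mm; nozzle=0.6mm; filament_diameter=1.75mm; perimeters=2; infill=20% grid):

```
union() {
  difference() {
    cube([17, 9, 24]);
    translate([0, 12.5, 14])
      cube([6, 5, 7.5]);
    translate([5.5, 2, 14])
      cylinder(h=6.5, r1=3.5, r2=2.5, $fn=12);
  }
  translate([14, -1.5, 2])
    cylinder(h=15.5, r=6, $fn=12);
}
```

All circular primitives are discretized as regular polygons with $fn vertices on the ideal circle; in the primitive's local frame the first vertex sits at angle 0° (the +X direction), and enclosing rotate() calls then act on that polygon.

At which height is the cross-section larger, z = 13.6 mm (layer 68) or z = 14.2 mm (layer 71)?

layer 68 (z = 13.6 mm)

Layer 68 (z = 13.6): the cube (footprint 17×9) is included at this height (area 153.00 mm²); the cube at (0, 12.5) is absent (z outside [14, 21.5]); the cone at (5.5, 2) is not intersected at this z (z outside [14, 20.5]); Taking the first minus the rest: none of the subtracted shapes is present at this height, so the 17×9 cube is unchanged — area = 153.00 mm²; the cylinder at (14, -1.5): section is a regular 12-gon, circumradius r=6 (area = (12/2)·6.000²·sin(360°/12) = 108.00 mm²); Taking the union: the regions partially overlap — summed areas 261.00 mm² minus the doubly-counted overlap 30.60 mm² gives 230.40 mm² — area = 230.40 mm². So its area = 230.40 mm². Layer 71 (z = 14.2): the 17×9 cube contributes its full rectangle (area 153.00 mm²); the 6×5 cube at (0, 12.5) contributes its full rectangle (area 30.00 mm²); the cone at (5.5, 2) contributes a regular 12-gon of circumradius 3.469 (interpolated between r1=3.5 and r2=2.5 at t=0.031) (area = (12/2)·3.469²·sin(360°/12) = 36.11 mm²); Taking the first minus the rest: starting from the 17×9 cube (153.00 mm²), the 6×5 cube at (0, 12.5) misses the remaining region (no effect); the cone at (5.5, 2) partially overlaps it — only the 30.81 mm² overlap (of its 36.11 mm²) is removed, clipping the outline — area = 122.19 mm²; the r=6 cylinder at (14, -1.5) gives a regular 12-gon of circumradius 6 (constant along its height) (area = (12/2)·6.000²·sin(360°/12) = 108.00 mm²); Taking the union: the regions partially overlap — summed areas 230.19 mm² minus the doubly-counted overlap 30.56 mm² gives 199.64 mm² — area = 199.64 mm². So its area = 199.64 mm². Layer 68 is larger (230.40 vs 199.64 mm²).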